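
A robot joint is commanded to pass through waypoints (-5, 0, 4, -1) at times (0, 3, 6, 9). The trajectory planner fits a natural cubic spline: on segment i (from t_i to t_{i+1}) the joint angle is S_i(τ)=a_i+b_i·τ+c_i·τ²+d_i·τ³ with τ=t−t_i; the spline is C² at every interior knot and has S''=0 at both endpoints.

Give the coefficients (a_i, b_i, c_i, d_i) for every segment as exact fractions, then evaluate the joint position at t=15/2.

Δ: Δ0=5/3, Δ1=4/3, Δ2=-5/3
row 1: diag=12, rhs=-2; c'=1/4, d'=-1/6
row 2: denom=12−3·1/4=45/4; d'=(-18−3·-1/6)/(45/4)=-14/9
back: M2=-14/9
back: M1=-1/6−1/4·-14/9=2/9
M: M0=0, M1=2/9, M2=-14/9, M3=0
seg 0: a=-5, c=M0/2=0, d=(M1−M0)/(6·3)=1/81, b=Δ0−h0·(2M0+M1)/6=14/9
seg 1: a=0, c=M1/2=1/9, d=(M2−M1)/(6·3)=-8/81, b=Δ1−h1·(2M1+M2)/6=17/9
seg 2: a=4, c=M2/2=-7/9, d=(M3−M2)/(6·3)=7/81, b=Δ2−h2·(2M2+M3)/6=-1/9
t_q=15/2 → seg 2, τ=3/2; S=4+-1/9·τ+-7/9·τ²+7/81·τ³=19/8

  seg 0: a=-5 b=14/9 c=0 d=1/81
  seg 1: a=0 b=17/9 c=1/9 d=-8/81
  seg 2: a=4 b=-1/9 c=-7/9 d=7/81
S(15/2) = 19/8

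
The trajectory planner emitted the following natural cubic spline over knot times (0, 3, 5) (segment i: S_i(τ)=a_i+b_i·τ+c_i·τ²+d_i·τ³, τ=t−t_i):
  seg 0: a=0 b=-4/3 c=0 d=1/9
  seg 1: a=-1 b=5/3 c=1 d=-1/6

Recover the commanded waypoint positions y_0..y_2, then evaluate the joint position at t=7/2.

y_0 = S_0(0) = a_0 = 0
y_1 = S_1(0) = a_1 = -1
y_2 = S_1(2) = 5
t_q=7/2 is in segment 1 (τ=1/2); S_1(τ)=1/16

y_0=0 y_1=-1 y_2=5
S(7/2) = 1/16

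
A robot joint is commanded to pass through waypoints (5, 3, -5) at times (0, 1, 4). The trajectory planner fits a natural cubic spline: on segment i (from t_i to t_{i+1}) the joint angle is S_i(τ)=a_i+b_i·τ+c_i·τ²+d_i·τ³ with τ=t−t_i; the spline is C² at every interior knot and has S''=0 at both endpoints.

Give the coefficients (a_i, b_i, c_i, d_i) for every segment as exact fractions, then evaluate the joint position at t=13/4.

  seg 0: a=5 b=-23/12 c=0 d=-1/12
  seg 1: a=3 b=-13/6 c=-1/4 d=1/36
S(13/4) = -723/256

Δ: Δ0=-2, Δ1=-8/3
row 1: diag=8, rhs=-4; c'=3/8, d'=-1/2
back: M1=-1/2
M: M0=0, M1=-1/2, M2=0
seg 0: a=5, c=M0/2=0, d=(M1−M0)/(6·1)=-1/12, b=Δ0−h0·(2M0+M1)/6=-23/12
seg 1: a=3, c=M1/2=-1/4, d=(M2−M1)/(6·3)=1/36, b=Δ1−h1·(2M1+M2)/6=-13/6
t_q=13/4 → seg 1, τ=9/4; S=3+-13/6·τ+-1/4·τ²+1/36·τ³=-723/256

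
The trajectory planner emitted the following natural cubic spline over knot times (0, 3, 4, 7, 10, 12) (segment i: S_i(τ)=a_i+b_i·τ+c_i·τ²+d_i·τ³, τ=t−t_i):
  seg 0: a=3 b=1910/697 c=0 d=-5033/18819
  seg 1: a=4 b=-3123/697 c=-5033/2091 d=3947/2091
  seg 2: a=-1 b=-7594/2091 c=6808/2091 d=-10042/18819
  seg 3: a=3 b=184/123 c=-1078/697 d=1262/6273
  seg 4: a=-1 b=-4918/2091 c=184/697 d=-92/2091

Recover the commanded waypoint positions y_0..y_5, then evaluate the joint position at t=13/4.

y_0=3 y_1=4 y_2=-1 y_3=3 y_4=-1 y_5=-5
S(13/4) = 123069/44608

y_0 = S_0(0) = a_0 = 3
y_1 = S_1(0) = a_1 = 4
y_2 = S_2(0) = a_2 = -1
y_3 = S_3(0) = a_3 = 3
y_4 = S_4(0) = a_4 = -1
y_5 = S_4(2) = -5
t_q=13/4 is in segment 1 (τ=1/4); S_1(τ)=123069/44608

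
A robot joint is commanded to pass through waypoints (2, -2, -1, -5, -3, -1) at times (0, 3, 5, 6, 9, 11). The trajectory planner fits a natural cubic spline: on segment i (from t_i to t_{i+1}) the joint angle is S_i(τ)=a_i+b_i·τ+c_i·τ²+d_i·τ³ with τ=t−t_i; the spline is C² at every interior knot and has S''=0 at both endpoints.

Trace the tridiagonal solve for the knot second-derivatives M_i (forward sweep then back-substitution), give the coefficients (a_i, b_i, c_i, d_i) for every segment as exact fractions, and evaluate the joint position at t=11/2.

  seg 0: a=2 b=-9647/3876 c=0 d=1493/11628
  seg 1: a=-2 b=1895/1938 c=1493/1292 d=-5405/7752
  seg 2: a=-1 b=-2681/969 c=-978/323 d=1739/969
  seg 3: a=-5 b=-196/57 c=761/323 d=-319/969
  seg 4: a=-3 b=1753/969 c=-196/323 d=98/969
S(11/2) = -7535/2584

Δ: Δ0=-4/3, Δ1=1/2, Δ2=-4, Δ3=2/3, Δ4=1
row 1: diag=10, rhs=11; c'=1/5, d'=11/10
row 2: denom=6−2·1/5=28/5; d'=(-27−2·11/10)/(28/5)=-73/14
row 3: denom=8−1·5/28=219/28; d'=(28−1·-73/14)/(219/28)=310/73
row 4: denom=10−3·28/73=646/73; d'=(2−3·310/73)/(646/73)=-392/323
back: M4=-392/323
back: M3=310/73−28/73·-392/323=1522/323
back: M2=-73/14−5/28·1522/323=-1956/323
back: M1=11/10−1/5·-1956/323=1493/646
M: M0=0, M1=1493/646, M2=-1956/323, M3=1522/323, M4=-392/323, M5=0
seg 0: a=2, c=M0/2=0, d=(M1−M0)/(6·3)=1493/11628, b=Δ0−h0·(2M0+M1)/6=-9647/3876
seg 1: a=-2, c=M1/2=1493/1292, d=(M2−M1)/(6·2)=-5405/7752, b=Δ1−h1·(2M1+M2)/6=1895/1938
seg 2: a=-1, c=M2/2=-978/323, d=(M3−M2)/(6·1)=1739/969, b=Δ2−h2·(2M2+M3)/6=-2681/969
seg 3: a=-5, c=M3/2=761/323, d=(M4−M3)/(6·3)=-319/969, b=Δ3−h3·(2M3+M4)/6=-196/57
seg 4: a=-3, c=M4/2=-196/323, d=(M5−M4)/(6·2)=98/969, b=Δ4−h4·(2M4+M5)/6=1753/969
t_q=11/2 → seg 2, τ=1/2; S=-1+-2681/969·τ+-978/323·τ²+1739/969·τ³=-7535/2584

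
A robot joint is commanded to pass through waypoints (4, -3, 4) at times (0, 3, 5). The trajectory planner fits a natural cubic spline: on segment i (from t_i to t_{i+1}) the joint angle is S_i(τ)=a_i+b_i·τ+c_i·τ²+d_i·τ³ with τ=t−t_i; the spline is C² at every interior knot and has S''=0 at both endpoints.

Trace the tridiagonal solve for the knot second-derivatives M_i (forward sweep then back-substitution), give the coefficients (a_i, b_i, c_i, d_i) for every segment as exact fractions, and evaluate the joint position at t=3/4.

  seg 0: a=4 b=-49/12 c=0 d=7/36
  seg 1: a=-3 b=7/6 c=7/4 d=-7/24
S(3/4) = 261/256

Δ: Δ0=-7/3, Δ1=7/2
row 1: diag=10, rhs=35; c'=1/5, d'=7/2
back: M1=7/2
M: M0=0, M1=7/2, M2=0
seg 0: a=4, c=M0/2=0, d=(M1−M0)/(6·3)=7/36, b=Δ0−h0·(2M0+M1)/6=-49/12
seg 1: a=-3, c=M1/2=7/4, d=(M2−M1)/(6·2)=-7/24, b=Δ1−h1·(2M1+M2)/6=7/6
t_q=3/4 → seg 0, τ=3/4; S=4+-49/12·τ+0·τ²+7/36·τ³=261/256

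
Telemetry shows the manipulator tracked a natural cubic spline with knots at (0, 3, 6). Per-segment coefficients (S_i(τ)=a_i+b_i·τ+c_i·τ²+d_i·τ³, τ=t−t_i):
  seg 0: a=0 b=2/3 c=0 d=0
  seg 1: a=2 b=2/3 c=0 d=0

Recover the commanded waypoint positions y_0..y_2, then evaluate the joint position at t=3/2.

y_0=0 y_1=2 y_2=4
S(3/2) = 1

y_0 = S_0(0) = a_0 = 0
y_1 = S_1(0) = a_1 = 2
y_2 = S_1(3) = 4
t_q=3/2 is in segment 0 (τ=3/2); S_0(τ)=1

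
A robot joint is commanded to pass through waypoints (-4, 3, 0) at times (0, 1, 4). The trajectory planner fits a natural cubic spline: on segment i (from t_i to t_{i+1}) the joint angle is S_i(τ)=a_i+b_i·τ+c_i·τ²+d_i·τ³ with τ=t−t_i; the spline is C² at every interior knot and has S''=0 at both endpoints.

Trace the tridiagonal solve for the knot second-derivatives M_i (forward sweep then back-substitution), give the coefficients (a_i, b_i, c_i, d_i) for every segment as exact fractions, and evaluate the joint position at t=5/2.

Δ: Δ0=7, Δ1=-1
row 1: diag=8, rhs=-48; c'=3/8, d'=-6
back: M1=-6
M: M0=0, M1=-6, M2=0
seg 0: a=-4, c=M0/2=0, d=(M1−M0)/(6·1)=-1, b=Δ0−h0·(2M0+M1)/6=8
seg 1: a=3, c=M1/2=-3, d=(M2−M1)/(6·3)=1/3, b=Δ1−h1·(2M1+M2)/6=5
t_q=5/2 → seg 1, τ=3/2; S=3+5·τ+-3·τ²+1/3·τ³=39/8

  seg 0: a=-4 b=8 c=0 d=-1
  seg 1: a=3 b=5 c=-3 d=1/3
S(5/2) = 39/8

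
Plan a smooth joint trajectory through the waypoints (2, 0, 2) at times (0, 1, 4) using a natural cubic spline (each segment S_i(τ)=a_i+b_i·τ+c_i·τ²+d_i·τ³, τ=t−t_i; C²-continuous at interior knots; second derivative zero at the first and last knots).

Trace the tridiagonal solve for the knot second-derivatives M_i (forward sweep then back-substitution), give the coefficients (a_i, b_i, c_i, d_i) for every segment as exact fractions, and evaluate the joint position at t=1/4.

  seg 0: a=2 b=-7/3 c=0 d=1/3
  seg 1: a=0 b=-4/3 c=1 d=-1/9
S(1/4) = 91/64

Δ: Δ0=-2, Δ1=2/3
row 1: diag=8, rhs=16; c'=3/8, d'=2
back: M1=2
M: M0=0, M1=2, M2=0
seg 0: a=2, c=M0/2=0, d=(M1−M0)/(6·1)=1/3, b=Δ0−h0·(2M0+M1)/6=-7/3
seg 1: a=0, c=M1/2=1, d=(M2−M1)/(6·3)=-1/9, b=Δ1−h1·(2M1+M2)/6=-4/3
t_q=1/4 → seg 0, τ=1/4; S=2+-7/3·τ+0·τ²+1/3·τ³=91/64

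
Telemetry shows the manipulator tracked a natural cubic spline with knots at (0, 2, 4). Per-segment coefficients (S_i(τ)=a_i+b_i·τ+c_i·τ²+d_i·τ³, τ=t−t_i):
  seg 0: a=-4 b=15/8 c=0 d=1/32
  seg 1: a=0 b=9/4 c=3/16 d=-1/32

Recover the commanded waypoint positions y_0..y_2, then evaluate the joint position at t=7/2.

y_0=-4 y_1=0 y_2=5
S(7/2) = 945/256

y_0 = S_0(0) = a_0 = -4
y_1 = S_1(0) = a_1 = 0
y_2 = S_1(2) = 5
t_q=7/2 is in segment 1 (τ=3/2); S_1(τ)=945/256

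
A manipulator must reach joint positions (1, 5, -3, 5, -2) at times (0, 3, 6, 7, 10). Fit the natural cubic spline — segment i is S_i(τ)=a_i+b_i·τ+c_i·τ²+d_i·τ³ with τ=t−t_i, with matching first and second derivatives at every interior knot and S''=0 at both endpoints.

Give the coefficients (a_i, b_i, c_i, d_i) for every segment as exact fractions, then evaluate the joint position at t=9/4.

Δ: Δ0=4/3, Δ1=-8/3, Δ2=8, Δ3=-7/3
row 1: diag=12, rhs=-24; c'=1/4, d'=-2
row 2: denom=8−3·1/4=29/4; d'=(64−3·-2)/(29/4)=280/29
row 3: denom=8−1·4/29=228/29; d'=(-62−1·280/29)/(228/29)=-1039/114
back: M3=-1039/114
back: M2=280/29−4/29·-1039/114=622/57
back: M1=-2−1/4·622/57=-539/114
M: M0=0, M1=-539/114, M2=622/57, M3=-1039/114, M4=0
seg 0: a=1, c=M0/2=0, d=(M1−M0)/(6·3)=-539/2052, b=Δ0−h0·(2M0+M1)/6=281/76
seg 1: a=5, c=M1/2=-539/228, d=(M2−M1)/(6·3)=1783/2052, b=Δ1−h1·(2M1+M2)/6=-129/38
seg 2: a=-3, c=M2/2=311/57, d=(M3−M2)/(6·1)=-761/228, b=Δ2−h2·(2M2+M3)/6=447/76
seg 3: a=5, c=M3/2=-1039/228, d=(M4−M3)/(6·3)=1039/2052, b=Δ3−h3·(2M3+M4)/6=773/114
t_q=9/4 → seg 0, τ=9/4; S=1+281/76·τ+0·τ²+-539/2052·τ³=30775/4864

  seg 0: a=1 b=281/76 c=0 d=-539/2052
  seg 1: a=5 b=-129/38 c=-539/228 d=1783/2052
  seg 2: a=-3 b=447/76 c=311/57 d=-761/228
  seg 3: a=5 b=773/114 c=-1039/228 d=1039/2052
S(9/4) = 30775/4864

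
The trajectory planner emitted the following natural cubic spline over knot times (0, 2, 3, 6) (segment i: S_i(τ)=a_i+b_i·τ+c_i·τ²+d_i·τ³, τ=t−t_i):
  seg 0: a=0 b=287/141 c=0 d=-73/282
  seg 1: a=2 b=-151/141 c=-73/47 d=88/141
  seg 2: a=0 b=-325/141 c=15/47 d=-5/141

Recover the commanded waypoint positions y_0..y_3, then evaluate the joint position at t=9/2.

y_0 = S_0(0) = a_0 = 0
y_1 = S_1(0) = a_1 = 2
y_2 = S_2(0) = a_2 = 0
y_3 = S_2(3) = -5
t_q=9/2 is in segment 2 (τ=3/2); S_2(τ)=-1075/376

y_0=0 y_1=2 y_2=0 y_3=-5
S(9/2) = -1075/376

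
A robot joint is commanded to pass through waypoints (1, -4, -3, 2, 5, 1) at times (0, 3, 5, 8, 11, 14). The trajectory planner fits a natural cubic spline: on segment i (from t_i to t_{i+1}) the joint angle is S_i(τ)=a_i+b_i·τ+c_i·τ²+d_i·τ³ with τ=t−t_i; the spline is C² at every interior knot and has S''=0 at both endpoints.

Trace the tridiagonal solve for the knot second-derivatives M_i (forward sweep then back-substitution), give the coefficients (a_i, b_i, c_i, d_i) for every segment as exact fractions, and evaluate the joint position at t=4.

Δ: Δ0=-5/3, Δ1=1/2, Δ2=5/3, Δ3=1, Δ4=-4/3
row 1: diag=10, rhs=13; c'=1/5, d'=13/10
row 2: denom=10−2·1/5=48/5; d'=(7−2·13/10)/(48/5)=11/24
row 3: denom=12−3·5/16=177/16; d'=(-4−3·11/24)/(177/16)=-86/177
row 4: denom=12−3·16/59=660/59; d'=(-14−3·-86/177)/(660/59)=-37/33
back: M4=-37/33
back: M3=-86/177−16/59·-37/33=-2/11
back: M2=11/24−5/16·-2/11=17/33
back: M1=13/10−1/5·17/33=79/66
M: M0=0, M1=79/66, M2=17/33, M3=-2/11, M4=-37/33, M5=0
seg 0: a=1, c=M0/2=0, d=(M1−M0)/(6·3)=79/1188, b=Δ0−h0·(2M0+M1)/6=-299/132
seg 1: a=-4, c=M1/2=79/132, d=(M2−M1)/(6·2)=-5/88, b=Δ1−h1·(2M1+M2)/6=-31/66
seg 2: a=-3, c=M2/2=17/66, d=(M3−M2)/(6·3)=-23/594, b=Δ2−h2·(2M2+M3)/6=41/33
seg 3: a=2, c=M3/2=-1/11, d=(M4−M3)/(6·3)=-31/594, b=Δ3−h3·(2M3+M4)/6=115/66
seg 4: a=5, c=M4/2=-37/66, d=(M5−M4)/(6·3)=37/594, b=Δ4−h4·(2M4+M5)/6=-7/33
t_q=4 → seg 1, τ=1; S=-4+-31/66·τ+79/132·τ²+-5/88·τ³=-1037/264

  seg 0: a=1 b=-299/132 c=0 d=79/1188
  seg 1: a=-4 b=-31/66 c=79/132 d=-5/88
  seg 2: a=-3 b=41/33 c=17/66 d=-23/594
  seg 3: a=2 b=115/66 c=-1/11 d=-31/594
  seg 4: a=5 b=-7/33 c=-37/66 d=37/594
S(4) = -1037/264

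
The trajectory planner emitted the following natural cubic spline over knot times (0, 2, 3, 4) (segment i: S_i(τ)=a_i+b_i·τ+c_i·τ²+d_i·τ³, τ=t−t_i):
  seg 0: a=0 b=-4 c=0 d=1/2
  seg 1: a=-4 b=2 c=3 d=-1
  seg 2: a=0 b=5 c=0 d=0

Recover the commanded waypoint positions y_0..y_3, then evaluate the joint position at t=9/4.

y_0=0 y_1=-4 y_2=0 y_3=5
S(9/4) = -213/64

y_0 = S_0(0) = a_0 = 0
y_1 = S_1(0) = a_1 = -4
y_2 = S_2(0) = a_2 = 0
y_3 = S_2(1) = 5
t_q=9/4 is in segment 1 (τ=1/4); S_1(τ)=-213/64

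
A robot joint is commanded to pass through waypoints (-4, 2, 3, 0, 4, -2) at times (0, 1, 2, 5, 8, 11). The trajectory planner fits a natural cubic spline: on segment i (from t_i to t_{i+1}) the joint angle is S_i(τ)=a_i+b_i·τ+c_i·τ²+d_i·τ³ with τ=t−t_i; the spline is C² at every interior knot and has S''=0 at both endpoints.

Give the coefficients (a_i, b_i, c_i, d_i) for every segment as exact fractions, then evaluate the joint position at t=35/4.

Δ: Δ0=6, Δ1=1, Δ2=-1, Δ3=4/3, Δ4=-2
row 1: diag=4, rhs=-30; c'=1/4, d'=-15/2
row 2: denom=8−1·1/4=31/4; d'=(-12−1·-15/2)/(31/4)=-18/31
row 3: denom=12−3·12/31=336/31; d'=(14−3·-18/31)/(336/31)=61/42
row 4: denom=12−3·31/112=1251/112; d'=(-20−3·61/42)/(1251/112)=-2728/1251
back: M4=-2728/1251
back: M3=61/42−31/112·-2728/1251=2572/1251
back: M2=-18/31−12/31·2572/1251=-574/417
back: M1=-15/2−1/4·-574/417=-2984/417
M: M0=0, M1=-2984/417, M2=-574/417, M3=2572/1251, M4=-2728/1251, M5=0
seg 0: a=-4, c=M0/2=0, d=(M1−M0)/(6·1)=-1492/1251, b=Δ0−h0·(2M0+M1)/6=8998/1251
seg 1: a=2, c=M1/2=-1492/417, d=(M2−M1)/(6·1)=1205/1251, b=Δ1−h1·(2M1+M2)/6=4522/1251
seg 2: a=3, c=M2/2=-287/417, d=(M3−M2)/(6·3)=2147/11259, b=Δ2−h2·(2M2+M3)/6=-815/1251
seg 3: a=0, c=M3/2=1286/1251, d=(M4−M3)/(6·3)=-2650/11259, b=Δ3−h3·(2M3+M4)/6=460/1251
seg 4: a=4, c=M4/2=-1364/1251, d=(M5−M4)/(6·3)=1364/11259, b=Δ4−h4·(2M4+M5)/6=226/1251
t_q=35/4 → seg 4, τ=3/4; S=4+226/1251·τ+-1364/1251·τ²+1364/11259·τ³=7947/2224

  seg 0: a=-4 b=8998/1251 c=0 d=-1492/1251
  seg 1: a=2 b=4522/1251 c=-1492/417 d=1205/1251
  seg 2: a=3 b=-815/1251 c=-287/417 d=2147/11259
  seg 3: a=0 b=460/1251 c=1286/1251 d=-2650/11259
  seg 4: a=4 b=226/1251 c=-1364/1251 d=1364/11259
S(35/4) = 7947/2224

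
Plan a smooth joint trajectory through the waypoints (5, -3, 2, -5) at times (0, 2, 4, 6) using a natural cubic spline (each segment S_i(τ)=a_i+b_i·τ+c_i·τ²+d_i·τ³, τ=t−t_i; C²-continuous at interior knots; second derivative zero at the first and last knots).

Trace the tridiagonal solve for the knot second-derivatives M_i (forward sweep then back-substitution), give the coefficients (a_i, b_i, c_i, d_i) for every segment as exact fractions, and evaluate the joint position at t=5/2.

  seg 0: a=5 b=-92/15 c=0 d=8/15
  seg 1: a=-3 b=4/15 c=16/5 d=-25/24
  seg 2: a=2 b=17/30 c=-61/20 d=61/120
S(5/2) = -703/320

Δ: Δ0=-4, Δ1=5/2, Δ2=-7/2
row 1: diag=8, rhs=39; c'=1/4, d'=39/8
row 2: denom=8−2·1/4=15/2; d'=(-36−2·39/8)/(15/2)=-61/10
back: M2=-61/10
back: M1=39/8−1/4·-61/10=32/5
M: M0=0, M1=32/5, M2=-61/10, M3=0
seg 0: a=5, c=M0/2=0, d=(M1−M0)/(6·2)=8/15, b=Δ0−h0·(2M0+M1)/6=-92/15
seg 1: a=-3, c=M1/2=16/5, d=(M2−M1)/(6·2)=-25/24, b=Δ1−h1·(2M1+M2)/6=4/15
seg 2: a=2, c=M2/2=-61/20, d=(M3−M2)/(6·2)=61/120, b=Δ2−h2·(2M2+M3)/6=17/30
t_q=5/2 → seg 1, τ=1/2; S=-3+4/15·τ+16/5·τ²+-25/24·τ³=-703/320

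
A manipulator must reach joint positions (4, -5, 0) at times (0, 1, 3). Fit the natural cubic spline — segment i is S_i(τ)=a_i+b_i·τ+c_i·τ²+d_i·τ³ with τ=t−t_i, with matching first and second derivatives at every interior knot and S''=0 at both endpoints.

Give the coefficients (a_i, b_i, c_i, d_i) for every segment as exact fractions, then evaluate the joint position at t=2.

Δ: Δ0=-9, Δ1=5/2
row 1: diag=6, rhs=69; c'=1/3, d'=23/2
back: M1=23/2
M: M0=0, M1=23/2, M2=0
seg 0: a=4, c=M0/2=0, d=(M1−M0)/(6·1)=23/12, b=Δ0−h0·(2M0+M1)/6=-131/12
seg 1: a=-5, c=M1/2=23/4, d=(M2−M1)/(6·2)=-23/24, b=Δ1−h1·(2M1+M2)/6=-31/6
t_q=2 → seg 1, τ=1; S=-5+-31/6·τ+23/4·τ²+-23/24·τ³=-43/8

  seg 0: a=4 b=-131/12 c=0 d=23/12
  seg 1: a=-5 b=-31/6 c=23/4 d=-23/24
S(2) = -43/8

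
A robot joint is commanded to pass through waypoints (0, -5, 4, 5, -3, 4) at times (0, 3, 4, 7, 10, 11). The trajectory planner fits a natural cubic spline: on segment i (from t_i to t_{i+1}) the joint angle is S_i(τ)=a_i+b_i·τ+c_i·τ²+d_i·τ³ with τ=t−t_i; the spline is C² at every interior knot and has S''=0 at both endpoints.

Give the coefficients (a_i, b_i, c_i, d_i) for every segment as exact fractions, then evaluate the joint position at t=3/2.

  seg 0: a=0 b=-9976/1635 c=0 d=2417/4905
  seg 1: a=-5 b=11777/1635 c=2417/545 d=-4313/1635
  seg 2: a=4 b=2668/327 c=-1896/545 d=1423/4905
  seg 3: a=5 b=-7981/1635 c=-473/545 d=2626/4905
  seg 4: a=-3 b=7139/1635 c=2153/545 d=-2153/1635
S(3/2) = -32653/4360

Δ: Δ0=-5/3, Δ1=9, Δ2=1/3, Δ3=-8/3, Δ4=7
row 1: diag=8, rhs=64; c'=1/8, d'=8
row 2: denom=8−1·1/8=63/8; d'=(-52−1·8)/(63/8)=-160/21
row 3: denom=12−3·8/21=76/7; d'=(-18−3·-160/21)/(76/7)=17/38
row 4: denom=8−3·21/76=545/76; d'=(58−3·17/38)/(545/76)=4306/545
back: M4=4306/545
back: M3=17/38−21/76·4306/545=-946/545
back: M2=-160/21−8/21·-946/545=-3792/545
back: M1=8−1/8·-3792/545=4834/545
M: M0=0, M1=4834/545, M2=-3792/545, M3=-946/545, M4=4306/545, M5=0
seg 0: a=0, c=M0/2=0, d=(M1−M0)/(6·3)=2417/4905, b=Δ0−h0·(2M0+M1)/6=-9976/1635
seg 1: a=-5, c=M1/2=2417/545, d=(M2−M1)/(6·1)=-4313/1635, b=Δ1−h1·(2M1+M2)/6=11777/1635
seg 2: a=4, c=M2/2=-1896/545, d=(M3−M2)/(6·3)=1423/4905, b=Δ2−h2·(2M2+M3)/6=2668/327
seg 3: a=5, c=M3/2=-473/545, d=(M4−M3)/(6·3)=2626/4905, b=Δ3−h3·(2M3+M4)/6=-7981/1635
seg 4: a=-3, c=M4/2=2153/545, d=(M5−M4)/(6·1)=-2153/1635, b=Δ4−h4·(2M4+M5)/6=7139/1635
t_q=3/2 → seg 0, τ=3/2; S=0+-9976/1635·τ+0·τ²+2417/4905·τ³=-32653/4360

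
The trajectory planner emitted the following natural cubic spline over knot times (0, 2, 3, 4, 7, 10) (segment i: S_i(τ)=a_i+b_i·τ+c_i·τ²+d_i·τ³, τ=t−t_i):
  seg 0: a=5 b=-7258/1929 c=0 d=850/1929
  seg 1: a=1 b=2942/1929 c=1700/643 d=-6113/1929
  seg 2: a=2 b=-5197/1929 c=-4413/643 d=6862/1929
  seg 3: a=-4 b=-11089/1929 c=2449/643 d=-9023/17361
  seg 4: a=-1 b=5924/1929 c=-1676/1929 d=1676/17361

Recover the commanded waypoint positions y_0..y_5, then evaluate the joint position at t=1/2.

y_0=5 y_1=1 y_2=2 y_3=-4 y_4=-1 y_5=3
S(1/2) = 8163/2572

y_0 = S_0(0) = a_0 = 5
y_1 = S_1(0) = a_1 = 1
y_2 = S_2(0) = a_2 = 2
y_3 = S_3(0) = a_3 = -4
y_4 = S_4(0) = a_4 = -1
y_5 = S_4(3) = 3
t_q=1/2 is in segment 0 (τ=1/2); S_0(τ)=8163/2572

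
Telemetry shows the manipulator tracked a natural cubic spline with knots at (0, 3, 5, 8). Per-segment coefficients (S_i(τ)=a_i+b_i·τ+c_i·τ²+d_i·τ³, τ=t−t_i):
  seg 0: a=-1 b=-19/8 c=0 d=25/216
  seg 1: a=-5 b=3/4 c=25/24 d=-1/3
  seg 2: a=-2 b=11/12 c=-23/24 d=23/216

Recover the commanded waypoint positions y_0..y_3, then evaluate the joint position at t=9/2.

y_0=-1 y_1=-5 y_2=-2 y_3=-5
S(9/2) = -85/32

y_0 = S_0(0) = a_0 = -1
y_1 = S_1(0) = a_1 = -5
y_2 = S_2(0) = a_2 = -2
y_3 = S_2(3) = -5
t_q=9/2 is in segment 1 (τ=3/2); S_1(τ)=-85/32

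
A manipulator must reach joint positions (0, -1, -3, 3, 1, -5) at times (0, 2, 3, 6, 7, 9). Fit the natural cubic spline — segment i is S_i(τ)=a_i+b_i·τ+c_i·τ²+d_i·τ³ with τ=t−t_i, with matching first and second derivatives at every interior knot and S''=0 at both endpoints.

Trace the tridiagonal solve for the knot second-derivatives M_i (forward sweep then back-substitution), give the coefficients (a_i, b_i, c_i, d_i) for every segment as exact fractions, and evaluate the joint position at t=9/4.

  seg 0: a=0 b=215/754 c=0 d=-74/377
  seg 1: a=-1 b=-1561/754 c=-444/377 d=941/754
  seg 2: a=-3 b=-257/377 c=1935/754 d=-97/174
  seg 3: a=3 b=-253/754 c=-924/377 d=593/754
  seg 4: a=1 b=-1085/377 c=-69/754 d=23/1508
S(9/4) = -75843/48256

Δ: Δ0=-1/2, Δ1=-2, Δ2=2, Δ3=-2, Δ4=-3
row 1: diag=6, rhs=-9; c'=1/6, d'=-3/2
row 2: denom=8−1·1/6=47/6; d'=(24−1·-3/2)/(47/6)=153/47
row 3: denom=8−3·18/47=322/47; d'=(-24−3·153/47)/(322/47)=-69/14
row 4: denom=6−1·47/322=1885/322; d'=(-6−1·-69/14)/(1885/322)=-69/377
back: M4=-69/377
back: M3=-69/14−47/322·-69/377=-1848/377
back: M2=153/47−18/47·-1848/377=1935/377
back: M1=-3/2−1/6·1935/377=-888/377
M: M0=0, M1=-888/377, M2=1935/377, M3=-1848/377, M4=-69/377, M5=0
seg 0: a=0, c=M0/2=0, d=(M1−M0)/(6·2)=-74/377, b=Δ0−h0·(2M0+M1)/6=215/754
seg 1: a=-1, c=M1/2=-444/377, d=(M2−M1)/(6·1)=941/754, b=Δ1−h1·(2M1+M2)/6=-1561/754
seg 2: a=-3, c=M2/2=1935/754, d=(M3−M2)/(6·3)=-97/174, b=Δ2−h2·(2M2+M3)/6=-257/377
seg 3: a=3, c=M3/2=-924/377, d=(M4−M3)/(6·1)=593/754, b=Δ3−h3·(2M3+M4)/6=-253/754
seg 4: a=1, c=M4/2=-69/754, d=(M5−M4)/(6·2)=23/1508, b=Δ4−h4·(2M4+M5)/6=-1085/377
t_q=9/4 → seg 1, τ=1/4; S=-1+-1561/754·τ+-444/377·τ²+941/754·τ³=-75843/48256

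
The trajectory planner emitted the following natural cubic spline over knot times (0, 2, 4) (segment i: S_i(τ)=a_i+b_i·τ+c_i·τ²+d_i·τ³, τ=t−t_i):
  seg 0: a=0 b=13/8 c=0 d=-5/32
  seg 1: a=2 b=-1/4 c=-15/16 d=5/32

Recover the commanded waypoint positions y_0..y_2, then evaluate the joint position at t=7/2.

y_0=0 y_1=2 y_2=-1
S(7/2) = 11/256

y_0 = S_0(0) = a_0 = 0
y_1 = S_1(0) = a_1 = 2
y_2 = S_1(2) = -1
t_q=7/2 is in segment 1 (τ=3/2); S_1(τ)=11/256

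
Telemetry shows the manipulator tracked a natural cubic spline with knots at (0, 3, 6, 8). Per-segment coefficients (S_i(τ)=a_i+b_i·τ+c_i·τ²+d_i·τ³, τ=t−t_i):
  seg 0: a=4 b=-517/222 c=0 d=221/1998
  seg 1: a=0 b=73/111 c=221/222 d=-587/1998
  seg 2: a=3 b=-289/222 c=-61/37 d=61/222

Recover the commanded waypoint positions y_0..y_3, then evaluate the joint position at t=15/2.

y_0=4 y_1=0 y_2=3 y_3=-4
S(15/2) = -1027/592

y_0 = S_0(0) = a_0 = 4
y_1 = S_1(0) = a_1 = 0
y_2 = S_2(0) = a_2 = 3
y_3 = S_2(2) = -4
t_q=15/2 is in segment 2 (τ=3/2); S_2(τ)=-1027/592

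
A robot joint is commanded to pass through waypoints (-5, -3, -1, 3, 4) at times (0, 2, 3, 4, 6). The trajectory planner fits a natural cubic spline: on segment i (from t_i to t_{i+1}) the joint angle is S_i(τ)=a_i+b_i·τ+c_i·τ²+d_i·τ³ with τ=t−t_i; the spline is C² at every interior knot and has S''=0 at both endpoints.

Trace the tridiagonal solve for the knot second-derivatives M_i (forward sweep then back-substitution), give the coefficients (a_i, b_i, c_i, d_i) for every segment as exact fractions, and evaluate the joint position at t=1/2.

  seg 0: a=-5 b=39/44 c=0 d=5/176
  seg 1: a=-3 b=27/22 c=15/88 d=53/88
  seg 2: a=-1 b=27/8 c=87/44 d=-119/88
  seg 3: a=3 b=36/11 c=-183/88 d=61/176
S(1/2) = -6411/1408

Δ: Δ0=1, Δ1=2, Δ2=4, Δ3=1/2
row 1: diag=6, rhs=6; c'=1/6, d'=1
row 2: denom=4−1·1/6=23/6; d'=(12−1·1)/(23/6)=66/23
row 3: denom=6−1·6/23=132/23; d'=(-21−1·66/23)/(132/23)=-183/44
back: M3=-183/44
back: M2=66/23−6/23·-183/44=87/22
back: M1=1−1/6·87/22=15/44
M: M0=0, M1=15/44, M2=87/22, M3=-183/44, M4=0
seg 0: a=-5, c=M0/2=0, d=(M1−M0)/(6·2)=5/176, b=Δ0−h0·(2M0+M1)/6=39/44
seg 1: a=-3, c=M1/2=15/88, d=(M2−M1)/(6·1)=53/88, b=Δ1−h1·(2M1+M2)/6=27/22
seg 2: a=-1, c=M2/2=87/44, d=(M3−M2)/(6·1)=-119/88, b=Δ2−h2·(2M2+M3)/6=27/8
seg 3: a=3, c=M3/2=-183/88, d=(M4−M3)/(6·2)=61/176, b=Δ3−h3·(2M3+M4)/6=36/11
t_q=1/2 → seg 0, τ=1/2; S=-5+39/44·τ+0·τ²+5/176·τ³=-6411/1408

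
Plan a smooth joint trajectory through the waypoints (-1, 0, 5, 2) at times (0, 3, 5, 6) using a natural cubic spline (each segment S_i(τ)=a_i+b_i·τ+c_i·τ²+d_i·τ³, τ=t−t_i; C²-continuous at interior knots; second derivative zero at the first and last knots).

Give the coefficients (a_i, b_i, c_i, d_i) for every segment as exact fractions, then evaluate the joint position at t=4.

Δ: Δ0=1/3, Δ1=5/2, Δ2=-3
row 1: diag=10, rhs=13; c'=1/5, d'=13/10
row 2: denom=6−2·1/5=28/5; d'=(-33−2·13/10)/(28/5)=-89/14
back: M2=-89/14
back: M1=13/10−1/5·-89/14=18/7
M: M0=0, M1=18/7, M2=-89/14, M3=0
seg 0: a=-1, c=M0/2=0, d=(M1−M0)/(6·3)=1/7, b=Δ0−h0·(2M0+M1)/6=-20/21
seg 1: a=0, c=M1/2=9/7, d=(M2−M1)/(6·2)=-125/168, b=Δ1−h1·(2M1+M2)/6=61/21
seg 2: a=5, c=M2/2=-89/28, d=(M3−M2)/(6·1)=89/84, b=Δ2−h2·(2M2+M3)/6=-37/42
t_q=4 → seg 1, τ=1; S=0+61/21·τ+9/7·τ²+-125/168·τ³=193/56

  seg 0: a=-1 b=-20/21 c=0 d=1/7
  seg 1: a=0 b=61/21 c=9/7 d=-125/168
  seg 2: a=5 b=-37/42 c=-89/28 d=89/84
S(4) = 193/56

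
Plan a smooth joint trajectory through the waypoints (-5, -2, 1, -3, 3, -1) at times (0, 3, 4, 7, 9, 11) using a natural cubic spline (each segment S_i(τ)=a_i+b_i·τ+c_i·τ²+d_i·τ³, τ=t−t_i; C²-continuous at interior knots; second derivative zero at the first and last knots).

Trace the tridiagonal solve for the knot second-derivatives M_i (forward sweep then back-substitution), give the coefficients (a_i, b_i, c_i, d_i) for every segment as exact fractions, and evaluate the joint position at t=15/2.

  seg 0: a=-5 b=-197/2106 c=0 d=2303/18954
  seg 1: a=-2 b=3356/1053 c=2303/2106 d=-899/702
  seg 2: a=1 b=3227/2106 c=-2894/1053 d=11329/18954
  seg 3: a=-3 b=1243/1053 c=1847/702 d=-3625/4212
  seg 4: a=3 b=1450/1053 c=-889/351 d=889/2106
S(15/2) = -20887/11232

Δ: Δ0=1, Δ1=3, Δ2=-4/3, Δ3=3, Δ4=-2
row 1: diag=8, rhs=12; c'=1/8, d'=3/2
row 2: denom=8−1·1/8=63/8; d'=(-26−1·3/2)/(63/8)=-220/63
row 3: denom=10−3·8/21=62/7; d'=(26−3·-220/63)/(62/7)=383/93
row 4: denom=8−2·7/31=234/31; d'=(-30−2·383/93)/(234/31)=-1778/351
back: M4=-1778/351
back: M3=383/93−7/31·-1778/351=1847/351
back: M2=-220/63−8/21·1847/351=-5788/1053
back: M1=3/2−1/8·-5788/1053=2303/1053
M: M0=0, M1=2303/1053, M2=-5788/1053, M3=1847/351, M4=-1778/351, M5=0
seg 0: a=-5, c=M0/2=0, d=(M1−M0)/(6·3)=2303/18954, b=Δ0−h0·(2M0+M1)/6=-197/2106
seg 1: a=-2, c=M1/2=2303/2106, d=(M2−M1)/(6·1)=-899/702, b=Δ1−h1·(2M1+M2)/6=3356/1053
seg 2: a=1, c=M2/2=-2894/1053, d=(M3−M2)/(6·3)=11329/18954, b=Δ2−h2·(2M2+M3)/6=3227/2106
seg 3: a=-3, c=M3/2=1847/702, d=(M4−M3)/(6·2)=-3625/4212, b=Δ3−h3·(2M3+M4)/6=1243/1053
seg 4: a=3, c=M4/2=-889/351, d=(M5−M4)/(6·2)=889/2106, b=Δ4−h4·(2M4+M5)/6=1450/1053
t_q=15/2 → seg 3, τ=1/2; S=-3+1243/1053·τ+1847/702·τ²+-3625/4212·τ³=-20887/11232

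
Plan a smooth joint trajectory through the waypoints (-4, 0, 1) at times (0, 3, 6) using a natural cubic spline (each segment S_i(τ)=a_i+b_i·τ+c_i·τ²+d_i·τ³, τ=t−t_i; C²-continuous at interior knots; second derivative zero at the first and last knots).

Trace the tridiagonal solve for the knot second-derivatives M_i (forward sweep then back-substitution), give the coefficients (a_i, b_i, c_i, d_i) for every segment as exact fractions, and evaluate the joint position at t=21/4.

Δ: Δ0=4/3, Δ1=1/3
row 1: diag=12, rhs=-6; c'=1/4, d'=-1/2
back: M1=-1/2
M: M0=0, M1=-1/2, M2=0
seg 0: a=-4, c=M0/2=0, d=(M1−M0)/(6·3)=-1/36, b=Δ0−h0·(2M0+M1)/6=19/12
seg 1: a=0, c=M1/2=-1/4, d=(M2−M1)/(6·3)=1/36, b=Δ1−h1·(2M1+M2)/6=5/6
t_q=21/4 → seg 1, τ=9/4; S=0+5/6·τ+-1/4·τ²+1/36·τ³=237/256

  seg 0: a=-4 b=19/12 c=0 d=-1/36
  seg 1: a=0 b=5/6 c=-1/4 d=1/36
S(21/4) = 237/256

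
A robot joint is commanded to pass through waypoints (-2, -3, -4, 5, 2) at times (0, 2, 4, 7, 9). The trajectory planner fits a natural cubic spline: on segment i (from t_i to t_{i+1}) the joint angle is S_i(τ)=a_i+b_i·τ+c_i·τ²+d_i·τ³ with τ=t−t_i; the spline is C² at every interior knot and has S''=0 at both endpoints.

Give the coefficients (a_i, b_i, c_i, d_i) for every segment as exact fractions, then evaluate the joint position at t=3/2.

  seg 0: a=-2 b=-75/344 c=0 d=-97/1376
  seg 1: a=-3 b=-183/172 c=-291/688 d=485/1376
  seg 2: a=-4 b=507/344 c=291/172 d=-407/1032
  seg 3: a=5 b=42/43 c=-639/344 d=213/688
S(3/2) = -28235/11008

Δ: Δ0=-1/2, Δ1=-1/2, Δ2=3, Δ3=-3/2
row 1: diag=8, rhs=0; c'=1/4, d'=0
row 2: denom=10−2·1/4=19/2; d'=(21−2·0)/(19/2)=42/19
row 3: denom=10−3·6/19=172/19; d'=(-27−3·42/19)/(172/19)=-639/172
back: M3=-639/172
back: M2=42/19−6/19·-639/172=291/86
back: M1=0−1/4·291/86=-291/344
M: M0=0, M1=-291/344, M2=291/86, M3=-639/172, M4=0
seg 0: a=-2, c=M0/2=0, d=(M1−M0)/(6·2)=-97/1376, b=Δ0−h0·(2M0+M1)/6=-75/344
seg 1: a=-3, c=M1/2=-291/688, d=(M2−M1)/(6·2)=485/1376, b=Δ1−h1·(2M1+M2)/6=-183/172
seg 2: a=-4, c=M2/2=291/172, d=(M3−M2)/(6·3)=-407/1032, b=Δ2−h2·(2M2+M3)/6=507/344
seg 3: a=5, c=M3/2=-639/344, d=(M4−M3)/(6·2)=213/688, b=Δ3−h3·(2M3+M4)/6=42/43
t_q=3/2 → seg 0, τ=3/2; S=-2+-75/344·τ+0·τ²+-97/1376·τ³=-28235/11008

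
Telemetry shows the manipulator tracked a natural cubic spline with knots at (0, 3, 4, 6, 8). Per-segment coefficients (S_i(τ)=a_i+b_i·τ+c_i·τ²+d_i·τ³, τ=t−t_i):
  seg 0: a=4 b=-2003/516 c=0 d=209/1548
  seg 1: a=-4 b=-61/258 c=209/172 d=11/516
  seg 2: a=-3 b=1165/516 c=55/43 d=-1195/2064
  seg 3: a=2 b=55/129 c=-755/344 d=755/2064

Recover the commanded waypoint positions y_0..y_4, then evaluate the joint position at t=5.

y_0=4 y_1=-4 y_2=-3 y_3=2 y_4=-3
S(5) = -29/688

y_0 = S_0(0) = a_0 = 4
y_1 = S_1(0) = a_1 = -4
y_2 = S_2(0) = a_2 = -3
y_3 = S_3(0) = a_3 = 2
y_4 = S_3(2) = -3
t_q=5 is in segment 2 (τ=1); S_2(τ)=-29/688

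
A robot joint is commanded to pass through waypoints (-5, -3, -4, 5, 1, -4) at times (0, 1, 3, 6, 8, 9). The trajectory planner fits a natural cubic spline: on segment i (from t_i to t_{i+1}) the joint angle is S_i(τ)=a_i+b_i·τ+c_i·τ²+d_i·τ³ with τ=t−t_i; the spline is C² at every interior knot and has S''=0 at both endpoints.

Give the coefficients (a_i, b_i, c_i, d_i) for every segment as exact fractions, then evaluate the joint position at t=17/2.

Δ: Δ0=2, Δ1=-1/2, Δ2=3, Δ3=-2, Δ4=-5
row 1: diag=6, rhs=-15; c'=1/3, d'=-5/2
row 2: denom=10−2·1/3=28/3; d'=(21−2·-5/2)/(28/3)=39/14
row 3: denom=10−3·9/28=253/28; d'=(-30−3·39/14)/(253/28)=-1074/253
row 4: denom=6−2·56/253=1406/253; d'=(-18−2·-1074/253)/(1406/253)=-1203/703
back: M4=-1203/703
back: M3=-1074/253−56/253·-1203/703=-2718/703
back: M2=39/14−9/28·-2718/703=2832/703
back: M1=-5/2−1/3·2832/703=-5403/1406
M: M0=0, M1=-5403/1406, M2=2832/703, M3=-2718/703, M4=-1203/703, M5=0
seg 0: a=-5, c=M0/2=0, d=(M1−M0)/(6·1)=-1801/2812, b=Δ0−h0·(2M0+M1)/6=7425/2812
seg 1: a=-3, c=M1/2=-5403/2812, d=(M2−M1)/(6·2)=3689/5624, b=Δ1−h1·(2M1+M2)/6=1011/1406
seg 2: a=-4, c=M2/2=1416/703, d=(M3−M2)/(6·3)=-25/57, b=Δ2−h2·(2M2+M3)/6=636/703
seg 3: a=5, c=M3/2=-1359/703, d=(M4−M3)/(6·2)=505/2812, b=Δ3−h3·(2M3+M4)/6=807/703
seg 4: a=1, c=M4/2=-1203/1406, d=(M5−M4)/(6·1)=401/1406, b=Δ4−h4·(2M4+M5)/6=-3114/703
t_q=17/2 → seg 4, τ=1/2; S=1+-3114/703·τ+-1203/1406·τ²+401/1406·τ³=-15669/11248

  seg 0: a=-5 b=7425/2812 c=0 d=-1801/2812
  seg 1: a=-3 b=1011/1406 c=-5403/2812 d=3689/5624
  seg 2: a=-4 b=636/703 c=1416/703 d=-25/57
  seg 3: a=5 b=807/703 c=-1359/703 d=505/2812
  seg 4: a=1 b=-3114/703 c=-1203/1406 d=401/1406
S(17/2) = -15669/11248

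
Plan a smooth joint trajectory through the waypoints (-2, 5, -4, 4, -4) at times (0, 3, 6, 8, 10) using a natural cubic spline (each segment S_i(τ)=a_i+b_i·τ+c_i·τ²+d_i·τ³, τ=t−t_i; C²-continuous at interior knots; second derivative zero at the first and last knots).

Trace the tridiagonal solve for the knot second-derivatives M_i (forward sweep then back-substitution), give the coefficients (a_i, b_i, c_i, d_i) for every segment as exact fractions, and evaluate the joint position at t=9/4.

  seg 0: a=-2 b=478/105 c=0 d=-233/945
  seg 1: a=5 b=-221/105 c=-233/105 d=121/189
  seg 2: a=-4 b=28/15 c=124/35 d=-26/21
  seg 3: a=4 b=124/105 c=-136/35 d=68/105
S(9/4) = 1739/320

Δ: Δ0=7/3, Δ1=-3, Δ2=4, Δ3=-4
row 1: diag=12, rhs=-32; c'=1/4, d'=-8/3
row 2: denom=10−3·1/4=37/4; d'=(42−3·-8/3)/(37/4)=200/37
row 3: denom=8−2·8/37=280/37; d'=(-48−2·200/37)/(280/37)=-272/35
back: M3=-272/35
back: M2=200/37−8/37·-272/35=248/35
back: M1=-8/3−1/4·248/35=-466/105
M: M0=0, M1=-466/105, M2=248/35, M3=-272/35, M4=0
seg 0: a=-2, c=M0/2=0, d=(M1−M0)/(6·3)=-233/945, b=Δ0−h0·(2M0+M1)/6=478/105
seg 1: a=5, c=M1/2=-233/105, d=(M2−M1)/(6·3)=121/189, b=Δ1−h1·(2M1+M2)/6=-221/105
seg 2: a=-4, c=M2/2=124/35, d=(M3−M2)/(6·2)=-26/21, b=Δ2−h2·(2M2+M3)/6=28/15
seg 3: a=4, c=M3/2=-136/35, d=(M4−M3)/(6·2)=68/105, b=Δ3−h3·(2M3+M4)/6=124/105
t_q=9/4 → seg 0, τ=9/4; S=-2+478/105·τ+0·τ²+-233/945·τ³=1739/320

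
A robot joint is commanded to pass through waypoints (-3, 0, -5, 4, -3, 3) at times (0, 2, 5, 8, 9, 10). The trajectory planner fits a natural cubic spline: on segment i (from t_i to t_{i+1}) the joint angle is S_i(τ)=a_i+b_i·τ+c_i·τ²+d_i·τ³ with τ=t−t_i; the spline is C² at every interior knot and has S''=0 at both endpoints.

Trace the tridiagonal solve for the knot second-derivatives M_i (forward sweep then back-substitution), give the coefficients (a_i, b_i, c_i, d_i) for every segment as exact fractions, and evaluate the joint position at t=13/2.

Δ: Δ0=3/2, Δ1=-5/3, Δ2=3, Δ3=-7, Δ4=6
row 1: diag=10, rhs=-19; c'=3/10, d'=-19/10
row 2: denom=12−3·3/10=111/10; d'=(28−3·-19/10)/(111/10)=337/111
row 3: denom=8−3·10/37=266/37; d'=(-60−3·337/111)/(266/37)=-2557/266
row 4: denom=4−1·37/266=1027/266; d'=(78−1·-2557/266)/(1027/266)=295/13
back: M4=295/13
back: M3=-2557/266−37/266·295/13=-166/13
back: M2=337/111−10/37·-166/13=253/39
back: M1=-19/10−3/10·253/39=-50/13
M: M0=0, M1=-50/13, M2=253/39, M3=-166/13, M4=295/13, M5=0
seg 0: a=-3, c=M0/2=0, d=(M1−M0)/(6·2)=-25/78, b=Δ0−h0·(2M0+M1)/6=217/78
seg 1: a=0, c=M1/2=-25/13, d=(M2−M1)/(6·3)=31/54, b=Δ1−h1·(2M1+M2)/6=-83/78
seg 2: a=-5, c=M2/2=253/78, d=(M3−M2)/(6·3)=-751/702, b=Δ2−h2·(2M2+M3)/6=113/39
seg 3: a=4, c=M3/2=-83/13, d=(M4−M3)/(6·1)=461/78, b=Δ3−h3·(2M3+M4)/6=-509/78
seg 4: a=-3, c=M4/2=295/26, d=(M5−M4)/(6·1)=-295/78, b=Δ4−h4·(2M4+M5)/6=-61/39
t_q=13/2 → seg 2, τ=3/2; S=-5+113/39·τ+253/78·τ²+-751/702·τ³=631/208

  seg 0: a=-3 b=217/78 c=0 d=-25/78
  seg 1: a=0 b=-83/78 c=-25/13 d=31/54
  seg 2: a=-5 b=113/39 c=253/78 d=-751/702
  seg 3: a=4 b=-509/78 c=-83/13 d=461/78
  seg 4: a=-3 b=-61/39 c=295/26 d=-295/78
S(13/2) = 631/208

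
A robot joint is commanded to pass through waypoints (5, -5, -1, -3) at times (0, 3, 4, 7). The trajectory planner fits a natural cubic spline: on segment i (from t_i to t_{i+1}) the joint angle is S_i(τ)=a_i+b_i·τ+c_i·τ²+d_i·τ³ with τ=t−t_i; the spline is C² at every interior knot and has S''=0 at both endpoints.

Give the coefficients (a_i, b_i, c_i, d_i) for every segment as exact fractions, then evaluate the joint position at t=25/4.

  seg 0: a=5 b=-400/63 c=0 d=190/567
  seg 1: a=-5 b=170/63 c=190/63 d=-12/7
  seg 2: a=-1 b=226/63 c=-134/63 d=134/567
S(25/4) = -225/224

Δ: Δ0=-10/3, Δ1=4, Δ2=-2/3
row 1: diag=8, rhs=44; c'=1/8, d'=11/2
row 2: denom=8−1·1/8=63/8; d'=(-28−1·11/2)/(63/8)=-268/63
back: M2=-268/63
back: M1=11/2−1/8·-268/63=380/63
M: M0=0, M1=380/63, M2=-268/63, M3=0
seg 0: a=5, c=M0/2=0, d=(M1−M0)/(6·3)=190/567, b=Δ0−h0·(2M0+M1)/6=-400/63
seg 1: a=-5, c=M1/2=190/63, d=(M2−M1)/(6·1)=-12/7, b=Δ1−h1·(2M1+M2)/6=170/63
seg 2: a=-1, c=M2/2=-134/63, d=(M3−M2)/(6·3)=134/567, b=Δ2−h2·(2M2+M3)/6=226/63
t_q=25/4 → seg 2, τ=9/4; S=-1+226/63·τ+-134/63·τ²+134/567·τ³=-225/224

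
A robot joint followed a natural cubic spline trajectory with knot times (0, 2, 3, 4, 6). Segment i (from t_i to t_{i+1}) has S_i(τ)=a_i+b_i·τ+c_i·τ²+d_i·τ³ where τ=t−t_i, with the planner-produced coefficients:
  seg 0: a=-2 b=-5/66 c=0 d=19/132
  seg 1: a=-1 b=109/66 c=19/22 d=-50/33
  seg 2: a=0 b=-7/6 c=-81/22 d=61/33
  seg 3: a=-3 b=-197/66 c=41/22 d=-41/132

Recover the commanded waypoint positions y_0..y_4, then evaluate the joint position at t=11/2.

y_0=-2 y_1=-1 y_2=0 y_3=-3 y_4=-4
S(11/2) = -1525/352

y_0 = S_0(0) = a_0 = -2
y_1 = S_1(0) = a_1 = -1
y_2 = S_2(0) = a_2 = 0
y_3 = S_3(0) = a_3 = -3
y_4 = S_3(2) = -4
t_q=11/2 is in segment 3 (τ=3/2); S_3(τ)=-1525/352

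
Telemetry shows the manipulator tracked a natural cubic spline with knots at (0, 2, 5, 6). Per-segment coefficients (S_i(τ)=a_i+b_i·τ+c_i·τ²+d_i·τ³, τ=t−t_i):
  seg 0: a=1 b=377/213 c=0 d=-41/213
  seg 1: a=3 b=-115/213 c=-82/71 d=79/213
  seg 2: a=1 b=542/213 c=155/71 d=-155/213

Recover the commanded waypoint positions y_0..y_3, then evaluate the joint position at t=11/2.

y_0 = S_0(0) = a_0 = 1
y_1 = S_1(0) = a_1 = 3
y_2 = S_2(0) = a_2 = 1
y_3 = S_2(1) = 5
t_q=11/2 is in segment 2 (τ=1/2); S_2(τ)=1549/568

y_0=1 y_1=3 y_2=1 y_3=5
S(11/2) = 1549/568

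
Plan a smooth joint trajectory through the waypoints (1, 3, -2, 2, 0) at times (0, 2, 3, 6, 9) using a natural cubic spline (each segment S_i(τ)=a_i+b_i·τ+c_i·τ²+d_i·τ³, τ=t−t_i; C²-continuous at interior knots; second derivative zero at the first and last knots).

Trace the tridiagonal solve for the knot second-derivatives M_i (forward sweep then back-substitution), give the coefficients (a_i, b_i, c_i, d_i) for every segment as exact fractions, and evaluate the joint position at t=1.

  seg 0: a=1 b=859/255 c=0 d=-151/255
  seg 1: a=3 b=-953/255 c=-302/85 d=584/255
  seg 2: a=-2 b=-1013/255 c=282/85 d=-79/153
  seg 3: a=2 b=508/255 c=-113/85 d=113/765
S(1) = 321/85

Δ: Δ0=1, Δ1=-5, Δ2=4/3, Δ3=-2/3
row 1: diag=6, rhs=-36; c'=1/6, d'=-6
row 2: denom=8−1·1/6=47/6; d'=(38−1·-6)/(47/6)=264/47
row 3: denom=12−3·18/47=510/47; d'=(-12−3·264/47)/(510/47)=-226/85
back: M3=-226/85
back: M2=264/47−18/47·-226/85=564/85
back: M1=-6−1/6·564/85=-604/85
M: M0=0, M1=-604/85, M2=564/85, M3=-226/85, M4=0
seg 0: a=1, c=M0/2=0, d=(M1−M0)/(6·2)=-151/255, b=Δ0−h0·(2M0+M1)/6=859/255
seg 1: a=3, c=M1/2=-302/85, d=(M2−M1)/(6·1)=584/255, b=Δ1−h1·(2M1+M2)/6=-953/255
seg 2: a=-2, c=M2/2=282/85, d=(M3−M2)/(6·3)=-79/153, b=Δ2−h2·(2M2+M3)/6=-1013/255
seg 3: a=2, c=M3/2=-113/85, d=(M4−M3)/(6·3)=113/765, b=Δ3−h3·(2M3+M4)/6=508/255
t_q=1 → seg 0, τ=1; S=1+859/255·τ+0·τ²+-151/255·τ³=321/85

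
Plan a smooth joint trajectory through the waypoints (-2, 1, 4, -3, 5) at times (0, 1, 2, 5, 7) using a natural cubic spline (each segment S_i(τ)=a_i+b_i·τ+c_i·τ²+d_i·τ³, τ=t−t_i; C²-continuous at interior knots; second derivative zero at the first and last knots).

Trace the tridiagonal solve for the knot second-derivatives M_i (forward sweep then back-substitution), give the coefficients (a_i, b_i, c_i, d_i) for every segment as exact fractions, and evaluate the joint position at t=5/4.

Δ: Δ0=3, Δ1=3, Δ2=-7/3, Δ3=4
row 1: diag=4, rhs=0; c'=1/4, d'=0
row 2: denom=8−1·1/4=31/4; d'=(-32−1·0)/(31/4)=-128/31
row 3: denom=10−3·12/31=274/31; d'=(38−3·-128/31)/(274/31)=781/137
back: M3=781/137
back: M2=-128/31−12/31·781/137=-868/137
back: M1=0−1/4·-868/137=217/137
M: M0=0, M1=217/137, M2=-868/137, M3=781/137, M4=0
seg 0: a=-2, c=M0/2=0, d=(M1−M0)/(6·1)=217/822, b=Δ0−h0·(2M0+M1)/6=2249/822
seg 1: a=1, c=M1/2=217/274, d=(M2−M1)/(6·1)=-1085/822, b=Δ1−h1·(2M1+M2)/6=1450/411
seg 2: a=4, c=M2/2=-434/137, d=(M3−M2)/(6·3)=1649/2466, b=Δ2−h2·(2M2+M3)/6=947/822
seg 3: a=-3, c=M3/2=781/274, d=(M4−M3)/(6·2)=-781/1644, b=Δ3−h3·(2M3+M4)/6=82/411
t_q=5/4 → seg 1, τ=1/4; S=1+1450/411·τ+217/274·τ²+-1085/822·τ³=33509/17536

  seg 0: a=-2 b=2249/822 c=0 d=217/822
  seg 1: a=1 b=1450/411 c=217/274 d=-1085/822
  seg 2: a=4 b=947/822 c=-434/137 d=1649/2466
  seg 3: a=-3 b=82/411 c=781/274 d=-781/1644
S(5/4) = 33509/17536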